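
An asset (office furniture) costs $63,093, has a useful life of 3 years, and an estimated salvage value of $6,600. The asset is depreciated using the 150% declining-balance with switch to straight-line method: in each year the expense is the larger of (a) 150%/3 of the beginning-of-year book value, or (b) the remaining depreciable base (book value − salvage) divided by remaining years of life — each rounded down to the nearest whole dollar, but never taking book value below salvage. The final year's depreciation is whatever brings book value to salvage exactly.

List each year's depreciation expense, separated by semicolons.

$31,546; $15,773; $9,174

Depreciable base = $63,093 − $6,600 = $56,493.
Year 1: DB = ⌊$63,093 × 150%/3⌋ = $31,546; SL = ⌊$56,493/3⌋ = $18,831 → take DB $31,546. Book value $31,547.
Year 2: DB = ⌊$31,547 × 150%/3⌋ = $15,773; SL = ⌊$24,947/2⌋ = $12,473 → take DB $15,773. Book value $15,774.
Year 3 (final): $15,774 − $6,600 = $9,174. Book value $6,600.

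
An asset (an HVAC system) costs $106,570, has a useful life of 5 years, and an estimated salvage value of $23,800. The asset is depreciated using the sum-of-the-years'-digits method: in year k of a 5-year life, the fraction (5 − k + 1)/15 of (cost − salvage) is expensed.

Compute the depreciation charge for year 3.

$16,554

Depreciable base = $106,570 − $23,800 = $82,770.
Sum of the years' digits = 5+4+3+2+1 = 15.
Year 1: $82,770 × 5/15 = $27,590. Book value $78,980.
Year 2: $82,770 × 4/15 = $22,072. Book value $56,908.
Year 3: $82,770 × 3/15 = $16,554. Book value $40,354.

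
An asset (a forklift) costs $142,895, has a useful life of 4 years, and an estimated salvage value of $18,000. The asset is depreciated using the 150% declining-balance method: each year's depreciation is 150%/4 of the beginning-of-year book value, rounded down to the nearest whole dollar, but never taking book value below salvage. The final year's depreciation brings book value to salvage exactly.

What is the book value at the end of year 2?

Depreciable base = $142,895 − $18,000 = $124,895.
Year 1: ⌊$142,895 × 150%/4⌋ = $53,585. Book value $89,310.
Year 2: ⌊$89,310 × 150%/4⌋ = $33,491. Book value $55,819.

$55,819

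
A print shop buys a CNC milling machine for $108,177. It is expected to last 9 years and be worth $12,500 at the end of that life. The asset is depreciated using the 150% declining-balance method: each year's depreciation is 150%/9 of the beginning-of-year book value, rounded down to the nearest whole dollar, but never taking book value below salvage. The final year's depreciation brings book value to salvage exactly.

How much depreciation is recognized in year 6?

$7,245

Depreciable base = $108,177 − $12,500 = $95,677.
Year 1: ⌊$108,177 × 150%/9⌋ = $18,029. Book value $90,148.
Year 2: ⌊$90,148 × 150%/9⌋ = $15,024. Book value $75,124.
Year 3: ⌊$75,124 × 150%/9⌋ = $12,520. Book value $62,604.
Year 4: ⌊$62,604 × 150%/9⌋ = $10,434. Book value $52,170.
Year 5: ⌊$52,170 × 150%/9⌋ = $8,695. Book value $43,475.
Year 6: ⌊$43,475 × 150%/9⌋ = $7,245. Book value $36,230.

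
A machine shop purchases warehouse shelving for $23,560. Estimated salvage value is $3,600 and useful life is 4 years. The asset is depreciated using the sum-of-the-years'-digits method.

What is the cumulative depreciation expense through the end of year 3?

Depreciable base = $23,560 − $3,600 = $19,960.
Sum of the years' digits = 4+3+2+1 = 10.
Year 1: $19,960 × 4/10 = $7,984. Book value $15,576.
Year 2: $19,960 × 3/10 = $5,988. Book value $9,588.
Year 3: $19,960 × 2/10 = $3,992. Book value $5,596.
Accumulated through year 3 = $23,560 − $5,596 = $17,964.

$17,964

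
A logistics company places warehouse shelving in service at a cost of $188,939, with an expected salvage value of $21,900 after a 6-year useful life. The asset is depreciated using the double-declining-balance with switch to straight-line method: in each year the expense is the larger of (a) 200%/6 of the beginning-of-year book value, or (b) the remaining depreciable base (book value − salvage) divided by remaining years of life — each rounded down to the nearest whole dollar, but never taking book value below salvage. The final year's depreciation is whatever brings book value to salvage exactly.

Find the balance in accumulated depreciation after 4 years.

$151,617

Depreciable base = $188,939 − $21,900 = $167,039.
Year 1: DB = ⌊$188,939 × 200%/6⌋ = $62,979; SL = ⌊$167,039/6⌋ = $27,839 → take DB $62,979. Book value $125,960.
Year 2: DB = ⌊$125,960 × 200%/6⌋ = $41,986; SL = ⌊$104,060/5⌋ = $20,812 → take DB $41,986. Book value $83,974.
Year 3: DB = ⌊$83,974 × 200%/6⌋ = $27,991; SL = ⌊$62,074/4⌋ = $15,518 → take DB $27,991. Book value $55,983.
Year 4: DB = ⌊$55,983 × 200%/6⌋ = $18,661; SL = ⌊$34,083/3⌋ = $11,361 → take DB $18,661. Book value $37,322.
Accumulated through year 4 = $188,939 − $37,322 = $151,617.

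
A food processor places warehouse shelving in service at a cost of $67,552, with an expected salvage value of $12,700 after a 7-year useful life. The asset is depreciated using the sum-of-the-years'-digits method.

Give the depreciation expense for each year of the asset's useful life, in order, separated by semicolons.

Depreciable base = $67,552 − $12,700 = $54,852.
Sum of the years' digits = 7+6+5+4+3+2+1 = 28.
Year 1: $54,852 × 7/28 = $13,713. Book value $53,839.
Year 2: $54,852 × 6/28 = $11,754. Book value $42,085.
Year 3: $54,852 × 5/28 = $9,795. Book value $32,290.
Year 4: $54,852 × 4/28 = $7,836. Book value $24,454.
Year 5: $54,852 × 3/28 = $5,877. Book value $18,577.
Year 6: $54,852 × 2/28 = $3,918. Book value $14,659.
Year 7: $54,852 × 1/28 = $1,959. Book value $12,700.

$13,713; $11,754; $9,795; $7,836; $5,877; $3,918; $1,959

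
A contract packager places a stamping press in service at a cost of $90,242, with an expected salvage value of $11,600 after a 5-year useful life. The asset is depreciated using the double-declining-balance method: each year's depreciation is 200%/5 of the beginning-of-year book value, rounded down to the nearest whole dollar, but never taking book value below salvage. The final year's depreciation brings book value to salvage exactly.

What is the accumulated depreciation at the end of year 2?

Depreciable base = $90,242 − $11,600 = $78,642.
Year 1: ⌊$90,242 × 200%/5⌋ = $36,096. Book value $54,146.
Year 2: ⌊$54,146 × 200%/5⌋ = $21,658. Book value $32,488.
Accumulated through year 2 = $90,242 − $32,488 = $57,754.

$57,754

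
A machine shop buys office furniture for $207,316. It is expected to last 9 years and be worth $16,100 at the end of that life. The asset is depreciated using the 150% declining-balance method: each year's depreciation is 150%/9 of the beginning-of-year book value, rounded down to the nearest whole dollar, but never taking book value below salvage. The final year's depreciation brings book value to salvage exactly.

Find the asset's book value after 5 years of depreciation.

Depreciable base = $207,316 − $16,100 = $191,216.
Year 1: ⌊$207,316 × 150%/9⌋ = $34,552. Book value $172,764.
Year 2: ⌊$172,764 × 150%/9⌋ = $28,794. Book value $143,970.
Year 3: ⌊$143,970 × 150%/9⌋ = $23,995. Book value $119,975.
Year 4: ⌊$119,975 × 150%/9⌋ = $19,995. Book value $99,980.
Year 5: ⌊$99,980 × 150%/9⌋ = $16,663. Book value $83,317.

$83,317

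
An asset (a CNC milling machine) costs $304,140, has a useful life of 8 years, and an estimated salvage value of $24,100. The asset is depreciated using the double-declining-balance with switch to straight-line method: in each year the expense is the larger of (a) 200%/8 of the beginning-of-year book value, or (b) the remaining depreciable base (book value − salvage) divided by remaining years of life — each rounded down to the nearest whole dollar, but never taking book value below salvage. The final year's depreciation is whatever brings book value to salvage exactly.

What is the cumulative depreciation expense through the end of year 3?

$175,830

Depreciable base = $304,140 − $24,100 = $280,040.
Year 1: DB = ⌊$304,140 × 200%/8⌋ = $76,035; SL = ⌊$280,040/8⌋ = $35,005 → take DB $76,035. Book value $228,105.
Year 2: DB = ⌊$228,105 × 200%/8⌋ = $57,026; SL = ⌊$204,005/7⌋ = $29,143 → take DB $57,026. Book value $171,079.
Year 3: DB = ⌊$171,079 × 200%/8⌋ = $42,769; SL = ⌊$146,979/6⌋ = $24,496 → take DB $42,769. Book value $128,310.
Accumulated through year 3 = $304,140 − $128,310 = $175,830.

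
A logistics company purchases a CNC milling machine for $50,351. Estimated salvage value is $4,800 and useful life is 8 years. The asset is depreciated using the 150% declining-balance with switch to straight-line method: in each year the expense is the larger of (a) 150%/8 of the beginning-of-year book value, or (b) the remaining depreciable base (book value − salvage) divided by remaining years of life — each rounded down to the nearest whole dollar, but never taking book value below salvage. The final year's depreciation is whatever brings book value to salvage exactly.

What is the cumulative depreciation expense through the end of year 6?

Depreciable base = $50,351 − $4,800 = $45,551.
Year 1: DB = ⌊$50,351 × 150%/8⌋ = $9,440; SL = ⌊$45,551/8⌋ = $5,693 → take DB $9,440. Book value $40,911.
Year 2: DB = ⌊$40,911 × 150%/8⌋ = $7,670; SL = ⌊$36,111/7⌋ = $5,158 → take DB $7,670. Book value $33,241.
Year 3: DB = ⌊$33,241 × 150%/8⌋ = $6,232; SL = ⌊$28,441/6⌋ = $4,740 → take DB $6,232. Book value $27,009.
Year 4: DB = ⌊$27,009 × 150%/8⌋ = $5,064; SL = ⌊$22,209/5⌋ = $4,441 → take DB $5,064. Book value $21,945.
Year 5: DB = ⌊$21,945 × 150%/8⌋ = $4,114; SL = ⌊$17,145/4⌋ = $4,286 → take SL $4,286. Book value $17,659.
Year 6: DB = ⌊$17,659 × 150%/8⌋ = $3,311; SL = ⌊$12,859/3⌋ = $4,286 → take SL $4,286. Book value $13,373.
Accumulated through year 6 = $50,351 − $13,373 = $36,978.

$36,978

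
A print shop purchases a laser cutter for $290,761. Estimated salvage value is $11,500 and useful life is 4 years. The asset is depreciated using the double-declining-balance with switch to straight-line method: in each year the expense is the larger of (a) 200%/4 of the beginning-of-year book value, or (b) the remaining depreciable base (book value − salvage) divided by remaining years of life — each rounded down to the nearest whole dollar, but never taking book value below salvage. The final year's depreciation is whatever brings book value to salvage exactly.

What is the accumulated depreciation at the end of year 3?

$254,415

Depreciable base = $290,761 − $11,500 = $279,261.
Year 1: DB = ⌊$290,761 × 200%/4⌋ = $145,380; SL = ⌊$279,261/4⌋ = $69,815 → take DB $145,380. Book value $145,381.
Year 2: DB = ⌊$145,381 × 200%/4⌋ = $72,690; SL = ⌊$133,881/3⌋ = $44,627 → take DB $72,690. Book value $72,691.
Year 3: DB = ⌊$72,691 × 200%/4⌋ = $36,345; SL = ⌊$61,191/2⌋ = $30,595 → take DB $36,345. Book value $36,346.
Accumulated through year 3 = $290,761 − $36,346 = $254,415.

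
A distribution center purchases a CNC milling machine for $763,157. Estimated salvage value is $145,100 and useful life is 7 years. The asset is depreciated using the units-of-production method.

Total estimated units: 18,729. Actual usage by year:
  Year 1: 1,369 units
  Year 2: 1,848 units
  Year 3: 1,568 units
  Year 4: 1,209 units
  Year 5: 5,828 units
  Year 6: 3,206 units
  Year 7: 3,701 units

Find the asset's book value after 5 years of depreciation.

$373,031

Depreciable base = $763,157 − $145,100 = $618,057.
Rate = $618,057 / 18,729 units = $33 per unit.
Year 1: 1,369 × $33 = $45,177. Book value $717,980.
Year 2: 1,848 × $33 = $60,984. Book value $656,996.
Year 3: 1,568 × $33 = $51,744. Book value $605,252.
Year 4: 1,209 × $33 = $39,897. Book value $565,355.
Year 5: 5,828 × $33 = $192,324. Book value $373,031.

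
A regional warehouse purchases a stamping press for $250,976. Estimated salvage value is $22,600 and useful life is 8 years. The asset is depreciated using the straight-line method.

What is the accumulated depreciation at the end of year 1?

$28,547

Depreciable base = $250,976 − $22,600 = $228,376.
Annual expense = $228,376 / 8 = $28,547.
End of year 1: book value $222,429.
Accumulated through year 1 = $250,976 − $222,429 = $28,547.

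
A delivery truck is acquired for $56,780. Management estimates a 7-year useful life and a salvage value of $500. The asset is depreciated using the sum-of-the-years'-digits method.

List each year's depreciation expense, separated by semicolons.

$14,070; $12,060; $10,050; $8,040; $6,030; $4,020; $2,010

Depreciable base = $56,780 − $500 = $56,280.
Sum of the years' digits = 7+6+5+4+3+2+1 = 28.
Year 1: $56,280 × 7/28 = $14,070. Book value $42,710.
Year 2: $56,280 × 6/28 = $12,060. Book value $30,650.
Year 3: $56,280 × 5/28 = $10,050. Book value $20,600.
Year 4: $56,280 × 4/28 = $8,040. Book value $12,560.
Year 5: $56,280 × 3/28 = $6,030. Book value $6,530.
Year 6: $56,280 × 2/28 = $4,020. Book value $2,510.
Year 7: $56,280 × 1/28 = $2,010. Book value $500.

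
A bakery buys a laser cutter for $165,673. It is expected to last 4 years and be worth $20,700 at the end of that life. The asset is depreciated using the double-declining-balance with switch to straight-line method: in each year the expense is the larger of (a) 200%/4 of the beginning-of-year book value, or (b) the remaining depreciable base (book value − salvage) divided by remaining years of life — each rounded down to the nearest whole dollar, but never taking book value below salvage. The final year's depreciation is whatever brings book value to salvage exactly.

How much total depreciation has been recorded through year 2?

$124,254

Depreciable base = $165,673 − $20,700 = $144,973.
Year 1: DB = ⌊$165,673 × 200%/4⌋ = $82,836; SL = ⌊$144,973/4⌋ = $36,243 → take DB $82,836. Book value $82,837.
Year 2: DB = ⌊$82,837 × 200%/4⌋ = $41,418; SL = ⌊$62,137/3⌋ = $20,712 → take DB $41,418. Book value $41,419.
Accumulated through year 2 = $165,673 − $41,419 = $124,254.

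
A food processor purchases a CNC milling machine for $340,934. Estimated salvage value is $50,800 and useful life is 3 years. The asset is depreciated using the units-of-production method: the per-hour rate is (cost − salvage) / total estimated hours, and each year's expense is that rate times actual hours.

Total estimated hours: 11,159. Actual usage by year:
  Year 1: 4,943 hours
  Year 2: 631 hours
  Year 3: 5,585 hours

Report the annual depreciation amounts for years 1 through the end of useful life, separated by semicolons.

Depreciable base = $340,934 − $50,800 = $290,134.
Rate = $290,134 / 11,159 hours = $26 per hour.
Year 1: 4,943 × $26 = $128,518. Book value $212,416.
Year 2: 631 × $26 = $16,406. Book value $196,010.
Year 3: 5,585 × $26 = $145,210. Book value $50,800.

$128,518; $16,406; $145,210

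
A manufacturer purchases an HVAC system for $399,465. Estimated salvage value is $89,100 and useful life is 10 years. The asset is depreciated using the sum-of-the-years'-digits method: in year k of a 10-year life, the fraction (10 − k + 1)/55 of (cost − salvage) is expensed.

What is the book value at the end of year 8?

Depreciable base = $399,465 − $89,100 = $310,365.
Sum of the years' digits = 10+9+8+7+6+5+4+3+2+1 = 55.
Year 1: $310,365 × 10/55 = $56,430. Book value $343,035.
Year 2: $310,365 × 9/55 = $50,787. Book value $292,248.
Year 3: $310,365 × 8/55 = $45,144. Book value $247,104.
Year 4: $310,365 × 7/55 = $39,501. Book value $207,603.
Year 5: $310,365 × 6/55 = $33,858. Book value $173,745.
Year 6: $310,365 × 5/55 = $28,215. Book value $145,530.
Year 7: $310,365 × 4/55 = $22,572. Book value $122,958.
Year 8: $310,365 × 3/55 = $16,929. Book value $106,029.

$106,029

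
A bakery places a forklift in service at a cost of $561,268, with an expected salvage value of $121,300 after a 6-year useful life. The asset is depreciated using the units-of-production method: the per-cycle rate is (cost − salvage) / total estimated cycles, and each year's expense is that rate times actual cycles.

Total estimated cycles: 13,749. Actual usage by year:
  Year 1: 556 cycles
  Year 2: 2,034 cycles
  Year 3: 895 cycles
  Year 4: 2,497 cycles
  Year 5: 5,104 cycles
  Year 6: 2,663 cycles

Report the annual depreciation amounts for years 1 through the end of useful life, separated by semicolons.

$17,792; $65,088; $28,640; $79,904; $163,328; $85,216

Depreciable base = $561,268 − $121,300 = $439,968.
Rate = $439,968 / 13,749 cycles = $32 per cycle.
Year 1: 556 × $32 = $17,792. Book value $543,476.
Year 2: 2,034 × $32 = $65,088. Book value $478,388.
Year 3: 895 × $32 = $28,640. Book value $449,748.
Year 4: 2,497 × $32 = $79,904. Book value $369,844.
Year 5: 5,104 × $32 = $163,328. Book value $206,516.
Year 6: 2,663 × $32 = $85,216. Book value $121,300.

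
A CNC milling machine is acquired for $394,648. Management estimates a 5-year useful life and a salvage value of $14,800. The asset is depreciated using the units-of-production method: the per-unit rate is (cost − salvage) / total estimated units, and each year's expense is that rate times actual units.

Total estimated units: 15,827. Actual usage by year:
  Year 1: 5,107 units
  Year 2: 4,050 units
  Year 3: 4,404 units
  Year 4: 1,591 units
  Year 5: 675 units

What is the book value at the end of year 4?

$31,000

Depreciable base = $394,648 − $14,800 = $379,848.
Rate = $379,848 / 15,827 units = $24 per unit.
Year 1: 5,107 × $24 = $122,568. Book value $272,080.
Year 2: 4,050 × $24 = $97,200. Book value $174,880.
Year 3: 4,404 × $24 = $105,696. Book value $69,184.
Year 4: 1,591 × $24 = $38,184. Book value $31,000.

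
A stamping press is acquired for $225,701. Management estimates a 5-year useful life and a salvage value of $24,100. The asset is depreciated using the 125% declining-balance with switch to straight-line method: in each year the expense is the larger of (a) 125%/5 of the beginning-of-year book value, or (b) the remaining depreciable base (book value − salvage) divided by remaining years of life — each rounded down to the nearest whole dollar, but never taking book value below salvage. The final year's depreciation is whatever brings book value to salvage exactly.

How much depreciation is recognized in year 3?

Depreciable base = $225,701 − $24,100 = $201,601.
Year 1: DB = ⌊$225,701 × 125%/5⌋ = $56,425; SL = ⌊$201,601/5⌋ = $40,320 → take DB $56,425. Book value $169,276.
Year 2: DB = ⌊$169,276 × 125%/5⌋ = $42,319; SL = ⌊$145,176/4⌋ = $36,294 → take DB $42,319. Book value $126,957.
Year 3: DB = ⌊$126,957 × 125%/5⌋ = $31,739; SL = ⌊$102,857/3⌋ = $34,285 → take SL $34,285. Book value $92,672.

$34,285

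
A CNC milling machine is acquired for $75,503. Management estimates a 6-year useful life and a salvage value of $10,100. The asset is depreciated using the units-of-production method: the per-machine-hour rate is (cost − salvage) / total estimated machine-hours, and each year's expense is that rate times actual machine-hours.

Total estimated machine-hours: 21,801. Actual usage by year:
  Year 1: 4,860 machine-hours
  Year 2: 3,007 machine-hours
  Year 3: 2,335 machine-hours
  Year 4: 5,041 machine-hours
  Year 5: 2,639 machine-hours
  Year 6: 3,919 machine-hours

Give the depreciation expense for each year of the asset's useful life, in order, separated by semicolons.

$14,580; $9,021; $7,005; $15,123; $7,917; $11,757

Depreciable base = $75,503 − $10,100 = $65,403.
Rate = $65,403 / 21,801 machine-hours = $3 per machine-hour.
Year 1: 4,860 × $3 = $14,580. Book value $60,923.
Year 2: 3,007 × $3 = $9,021. Book value $51,902.
Year 3: 2,335 × $3 = $7,005. Book value $44,897.
Year 4: 5,041 × $3 = $15,123. Book value $29,774.
Year 5: 2,639 × $3 = $7,917. Book value $21,857.
Year 6: 3,919 × $3 = $11,757. Book value $10,100.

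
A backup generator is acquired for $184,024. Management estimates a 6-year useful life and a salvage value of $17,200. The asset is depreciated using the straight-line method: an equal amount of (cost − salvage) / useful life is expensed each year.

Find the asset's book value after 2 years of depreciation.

Depreciable base = $184,024 − $17,200 = $166,824.
Annual expense = $166,824 / 6 = $27,804.
End of year 1: book value $156,220.
End of year 2: book value $128,416.

$128,416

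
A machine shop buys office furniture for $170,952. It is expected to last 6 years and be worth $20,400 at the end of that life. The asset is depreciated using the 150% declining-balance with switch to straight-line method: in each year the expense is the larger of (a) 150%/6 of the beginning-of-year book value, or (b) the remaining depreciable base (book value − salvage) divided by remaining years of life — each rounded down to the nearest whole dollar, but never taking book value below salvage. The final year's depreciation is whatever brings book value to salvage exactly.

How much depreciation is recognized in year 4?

$18,030

Depreciable base = $170,952 − $20,400 = $150,552.
Year 1: DB = ⌊$170,952 × 150%/6⌋ = $42,738; SL = ⌊$150,552/6⌋ = $25,092 → take DB $42,738. Book value $128,214.
Year 2: DB = ⌊$128,214 × 150%/6⌋ = $32,053; SL = ⌊$107,814/5⌋ = $21,562 → take DB $32,053. Book value $96,161.
Year 3: DB = ⌊$96,161 × 150%/6⌋ = $24,040; SL = ⌊$75,761/4⌋ = $18,940 → take DB $24,040. Book value $72,121.
Year 4: DB = ⌊$72,121 × 150%/6⌋ = $18,030; SL = ⌊$51,721/3⌋ = $17,240 → take DB $18,030. Book value $54,091.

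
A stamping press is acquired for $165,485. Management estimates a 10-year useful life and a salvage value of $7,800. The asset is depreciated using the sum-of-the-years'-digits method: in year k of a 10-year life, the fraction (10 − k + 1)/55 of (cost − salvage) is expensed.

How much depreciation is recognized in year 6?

$14,335

Depreciable base = $165,485 − $7,800 = $157,685.
Sum of the years' digits = 10+9+8+7+6+5+4+3+2+1 = 55.
Year 1: $157,685 × 10/55 = $28,670. Book value $136,815.
Year 2: $157,685 × 9/55 = $25,803. Book value $111,012.
Year 3: $157,685 × 8/55 = $22,936. Book value $88,076.
Year 4: $157,685 × 7/55 = $20,069. Book value $68,007.
Year 5: $157,685 × 6/55 = $17,202. Book value $50,805.
Year 6: $157,685 × 5/55 = $14,335. Book value $36,470.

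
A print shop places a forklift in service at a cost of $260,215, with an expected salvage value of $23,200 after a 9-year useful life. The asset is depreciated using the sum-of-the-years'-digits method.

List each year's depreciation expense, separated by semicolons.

Depreciable base = $260,215 − $23,200 = $237,015.
Sum of the years' digits = 9+8+7+6+5+4+3+2+1 = 45.
Year 1: $237,015 × 9/45 = $47,403. Book value $212,812.
Year 2: $237,015 × 8/45 = $42,136. Book value $170,676.
Year 3: $237,015 × 7/45 = $36,869. Book value $133,807.
Year 4: $237,015 × 6/45 = $31,602. Book value $102,205.
Year 5: $237,015 × 5/45 = $26,335. Book value $75,870.
Year 6: $237,015 × 4/45 = $21,068. Book value $54,802.
Year 7: $237,015 × 3/45 = $15,801. Book value $39,001.
Year 8: $237,015 × 2/45 = $10,534. Book value $28,467.
Year 9: $237,015 × 1/45 = $5,267. Book value $23,200.

$47,403; $42,136; $36,869; $31,602; $26,335; $21,068; $15,801; $10,534; $5,267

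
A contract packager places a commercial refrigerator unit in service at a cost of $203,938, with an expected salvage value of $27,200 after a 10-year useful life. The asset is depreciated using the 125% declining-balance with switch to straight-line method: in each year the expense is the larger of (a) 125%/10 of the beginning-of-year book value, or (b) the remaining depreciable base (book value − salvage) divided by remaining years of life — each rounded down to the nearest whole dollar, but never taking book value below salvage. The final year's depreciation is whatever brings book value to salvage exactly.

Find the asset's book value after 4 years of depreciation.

Depreciable base = $203,938 − $27,200 = $176,738.
Year 1: DB = ⌊$203,938 × 125%/10⌋ = $25,492; SL = ⌊$176,738/10⌋ = $17,673 → take DB $25,492. Book value $178,446.
Year 2: DB = ⌊$178,446 × 125%/10⌋ = $22,305; SL = ⌊$151,246/9⌋ = $16,805 → take DB $22,305. Book value $156,141.
Year 3: DB = ⌊$156,141 × 125%/10⌋ = $19,517; SL = ⌊$128,941/8⌋ = $16,117 → take DB $19,517. Book value $136,624.
Year 4: DB = ⌊$136,624 × 125%/10⌋ = $17,078; SL = ⌊$109,424/7⌋ = $15,632 → take DB $17,078. Book value $119,546.

$119,546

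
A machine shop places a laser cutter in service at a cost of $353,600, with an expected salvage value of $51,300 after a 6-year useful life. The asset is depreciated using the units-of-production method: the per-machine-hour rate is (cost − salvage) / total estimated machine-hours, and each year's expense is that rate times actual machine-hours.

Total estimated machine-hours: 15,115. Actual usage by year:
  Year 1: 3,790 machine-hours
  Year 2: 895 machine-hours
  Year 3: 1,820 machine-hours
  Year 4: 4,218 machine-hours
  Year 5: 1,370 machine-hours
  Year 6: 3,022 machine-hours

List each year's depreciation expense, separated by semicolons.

$75,800; $17,900; $36,400; $84,360; $27,400; $60,440

Depreciable base = $353,600 − $51,300 = $302,300.
Rate = $302,300 / 15,115 machine-hours = $20 per machine-hour.
Year 1: 3,790 × $20 = $75,800. Book value $277,800.
Year 2: 895 × $20 = $17,900. Book value $259,900.
Year 3: 1,820 × $20 = $36,400. Book value $223,500.
Year 4: 4,218 × $20 = $84,360. Book value $139,140.
Year 5: 1,370 × $20 = $27,400. Book value $111,740.
Year 6: 3,022 × $20 = $60,440. Book value $51,300.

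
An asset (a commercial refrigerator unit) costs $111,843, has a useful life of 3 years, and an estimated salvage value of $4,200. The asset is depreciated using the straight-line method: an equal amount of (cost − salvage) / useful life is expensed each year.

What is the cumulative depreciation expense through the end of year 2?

$71,762

Depreciable base = $111,843 − $4,200 = $107,643.
Annual expense = $107,643 / 3 = $35,881.
End of year 1: book value $75,962.
End of year 2: book value $40,081.
Accumulated through year 2 = $111,843 − $40,081 = $71,762.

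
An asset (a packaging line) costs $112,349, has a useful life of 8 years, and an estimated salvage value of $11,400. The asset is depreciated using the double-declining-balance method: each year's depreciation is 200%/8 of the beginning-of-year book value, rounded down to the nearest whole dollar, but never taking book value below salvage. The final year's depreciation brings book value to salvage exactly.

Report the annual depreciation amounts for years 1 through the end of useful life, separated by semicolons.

Depreciable base = $112,349 − $11,400 = $100,949.
Year 1: ⌊$112,349 × 200%/8⌋ = $28,087. Book value $84,262.
Year 2: ⌊$84,262 × 200%/8⌋ = $21,065. Book value $63,197.
Year 3: ⌊$63,197 × 200%/8⌋ = $15,799. Book value $47,398.
Year 4: ⌊$47,398 × 200%/8⌋ = $11,849. Book value $35,549.
Year 5: ⌊$35,549 × 200%/8⌋ = $8,887. Book value $26,662.
Year 6: ⌊$26,662 × 200%/8⌋ = $6,665. Book value $19,997.
Year 7: ⌊$19,997 × 200%/8⌋ = $4,999. Book value $14,998.
Year 8 (final): $14,998 − $11,400 = $3,598. Book value $11,400.

$28,087; $21,065; $15,799; $11,849; $8,887; $6,665; $4,999; $3,598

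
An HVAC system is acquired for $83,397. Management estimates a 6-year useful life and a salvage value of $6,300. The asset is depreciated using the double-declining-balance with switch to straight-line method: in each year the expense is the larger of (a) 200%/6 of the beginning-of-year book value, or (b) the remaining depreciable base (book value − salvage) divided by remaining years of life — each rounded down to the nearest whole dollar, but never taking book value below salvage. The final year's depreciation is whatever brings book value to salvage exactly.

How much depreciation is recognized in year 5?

Depreciable base = $83,397 − $6,300 = $77,097.
Year 1: DB = ⌊$83,397 × 200%/6⌋ = $27,799; SL = ⌊$77,097/6⌋ = $12,849 → take DB $27,799. Book value $55,598.
Year 2: DB = ⌊$55,598 × 200%/6⌋ = $18,532; SL = ⌊$49,298/5⌋ = $9,859 → take DB $18,532. Book value $37,066.
Year 3: DB = ⌊$37,066 × 200%/6⌋ = $12,355; SL = ⌊$30,766/4⌋ = $7,691 → take DB $12,355. Book value $24,711.
Year 4: DB = ⌊$24,711 × 200%/6⌋ = $8,237; SL = ⌊$18,411/3⌋ = $6,137 → take DB $8,237. Book value $16,474.
Year 5: DB = ⌊$16,474 × 200%/6⌋ = $5,491; SL = ⌊$10,174/2⌋ = $5,087 → take DB $5,491. Book value $10,983.

$5,491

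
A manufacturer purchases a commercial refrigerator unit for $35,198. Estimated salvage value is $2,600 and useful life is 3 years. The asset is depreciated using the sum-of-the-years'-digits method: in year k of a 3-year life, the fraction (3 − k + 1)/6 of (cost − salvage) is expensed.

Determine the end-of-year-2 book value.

Depreciable base = $35,198 − $2,600 = $32,598.
Sum of the years' digits = 3+2+1 = 6.
Year 1: $32,598 × 3/6 = $16,299. Book value $18,899.
Year 2: $32,598 × 2/6 = $10,866. Book value $8,033.

$8,033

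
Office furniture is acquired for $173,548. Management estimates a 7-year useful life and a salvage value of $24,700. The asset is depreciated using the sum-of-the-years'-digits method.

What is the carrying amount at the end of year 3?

Depreciable base = $173,548 − $24,700 = $148,848.
Sum of the years' digits = 7+6+5+4+3+2+1 = 28.
Year 1: $148,848 × 7/28 = $37,212. Book value $136,336.
Year 2: $148,848 × 6/28 = $31,896. Book value $104,440.
Year 3: $148,848 × 5/28 = $26,580. Book value $77,860.

$77,860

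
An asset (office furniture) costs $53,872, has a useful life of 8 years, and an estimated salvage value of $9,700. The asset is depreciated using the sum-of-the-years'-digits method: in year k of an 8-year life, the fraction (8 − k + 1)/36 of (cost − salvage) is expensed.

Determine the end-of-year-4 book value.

$21,970

Depreciable base = $53,872 − $9,700 = $44,172.
Sum of the years' digits = 8+7+6+5+4+3+2+1 = 36.
Year 1: $44,172 × 8/36 = $9,816. Book value $44,056.
Year 2: $44,172 × 7/36 = $8,589. Book value $35,467.
Year 3: $44,172 × 6/36 = $7,362. Book value $28,105.
Year 4: $44,172 × 5/36 = $6,135. Book value $21,970.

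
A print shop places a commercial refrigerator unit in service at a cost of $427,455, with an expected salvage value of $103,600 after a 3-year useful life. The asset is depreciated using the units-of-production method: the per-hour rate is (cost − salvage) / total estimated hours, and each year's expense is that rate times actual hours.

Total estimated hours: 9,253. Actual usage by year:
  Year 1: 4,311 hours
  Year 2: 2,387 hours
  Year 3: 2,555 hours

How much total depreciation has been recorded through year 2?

Depreciable base = $427,455 − $103,600 = $323,855.
Rate = $323,855 / 9,253 hours = $35 per hour.
Year 1: 4,311 × $35 = $150,885. Book value $276,570.
Year 2: 2,387 × $35 = $83,545. Book value $193,025.
Accumulated through year 2 = $427,455 − $193,025 = $234,430.

$234,430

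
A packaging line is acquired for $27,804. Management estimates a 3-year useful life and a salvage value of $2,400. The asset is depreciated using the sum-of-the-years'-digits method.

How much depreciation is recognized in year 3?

$4,234

Depreciable base = $27,804 − $2,400 = $25,404.
Sum of the years' digits = 3+2+1 = 6.
Year 1: $25,404 × 3/6 = $12,702. Book value $15,102.
Year 2: $25,404 × 2/6 = $8,468. Book value $6,634.
Year 3: $25,404 × 1/6 = $4,234. Book value $2,400.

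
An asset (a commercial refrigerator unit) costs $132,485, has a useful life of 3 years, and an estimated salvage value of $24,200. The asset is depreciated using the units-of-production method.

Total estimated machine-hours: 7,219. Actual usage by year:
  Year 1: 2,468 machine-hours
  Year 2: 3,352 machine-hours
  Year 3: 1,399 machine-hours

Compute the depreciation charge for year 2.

$50,280

Depreciable base = $132,485 − $24,200 = $108,285.
Rate = $108,285 / 7,219 machine-hours = $15 per machine-hour.
Year 1: 2,468 × $15 = $37,020. Book value $95,465.
Year 2: 3,352 × $15 = $50,280. Book value $45,185.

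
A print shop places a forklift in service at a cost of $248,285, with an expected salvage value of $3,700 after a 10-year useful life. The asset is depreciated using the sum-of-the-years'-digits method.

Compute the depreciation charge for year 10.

$4,447

Depreciable base = $248,285 − $3,700 = $244,585.
Sum of the years' digits = 10+9+8+7+6+5+4+3+2+1 = 55.
Year 1: $244,585 × 10/55 = $44,470. Book value $203,815.
Year 2: $244,585 × 9/55 = $40,023. Book value $163,792.
Year 3: $244,585 × 8/55 = $35,576. Book value $128,216.
Year 4: $244,585 × 7/55 = $31,129. Book value $97,087.
Year 5: $244,585 × 6/55 = $26,682. Book value $70,405.
Year 6: $244,585 × 5/55 = $22,235. Book value $48,170.
Year 7: $244,585 × 4/55 = $17,788. Book value $30,382.
Year 8: $244,585 × 3/55 = $13,341. Book value $17,041.
Year 9: $244,585 × 2/55 = $8,894. Book value $8,147.
Year 10: $244,585 × 1/55 = $4,447. Book value $3,700.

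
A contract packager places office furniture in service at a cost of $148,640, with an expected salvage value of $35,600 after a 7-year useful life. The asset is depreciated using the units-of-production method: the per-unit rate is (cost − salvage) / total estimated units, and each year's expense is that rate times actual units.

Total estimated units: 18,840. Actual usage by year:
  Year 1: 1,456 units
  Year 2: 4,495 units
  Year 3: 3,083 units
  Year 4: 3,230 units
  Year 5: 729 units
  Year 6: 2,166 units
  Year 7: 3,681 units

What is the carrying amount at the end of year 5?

$70,682

Depreciable base = $148,640 − $35,600 = $113,040.
Rate = $113,040 / 18,840 units = $6 per unit.
Year 1: 1,456 × $6 = $8,736. Book value $139,904.
Year 2: 4,495 × $6 = $26,970. Book value $112,934.
Year 3: 3,083 × $6 = $18,498. Book value $94,436.
Year 4: 3,230 × $6 = $19,380. Book value $75,056.
Year 5: 729 × $6 = $4,374. Book value $70,682.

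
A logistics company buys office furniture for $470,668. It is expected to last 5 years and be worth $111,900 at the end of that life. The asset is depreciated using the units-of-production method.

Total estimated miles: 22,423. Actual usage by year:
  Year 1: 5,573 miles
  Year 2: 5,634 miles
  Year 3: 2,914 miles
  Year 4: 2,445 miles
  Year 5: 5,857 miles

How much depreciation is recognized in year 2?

Depreciable base = $470,668 − $111,900 = $358,768.
Rate = $358,768 / 22,423 miles = $16 per mile.
Year 1: 5,573 × $16 = $89,168. Book value $381,500.
Year 2: 5,634 × $16 = $90,144. Book value $291,356.

$90,144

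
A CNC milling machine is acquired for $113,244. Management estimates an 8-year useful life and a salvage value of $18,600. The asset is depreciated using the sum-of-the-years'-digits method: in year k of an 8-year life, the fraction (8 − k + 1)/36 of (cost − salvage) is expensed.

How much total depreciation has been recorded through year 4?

Depreciable base = $113,244 − $18,600 = $94,644.
Sum of the years' digits = 8+7+6+5+4+3+2+1 = 36.
Year 1: $94,644 × 8/36 = $21,032. Book value $92,212.
Year 2: $94,644 × 7/36 = $18,403. Book value $73,809.
Year 3: $94,644 × 6/36 = $15,774. Book value $58,035.
Year 4: $94,644 × 5/36 = $13,145. Book value $44,890.
Accumulated through year 4 = $113,244 − $44,890 = $68,354.

$68,354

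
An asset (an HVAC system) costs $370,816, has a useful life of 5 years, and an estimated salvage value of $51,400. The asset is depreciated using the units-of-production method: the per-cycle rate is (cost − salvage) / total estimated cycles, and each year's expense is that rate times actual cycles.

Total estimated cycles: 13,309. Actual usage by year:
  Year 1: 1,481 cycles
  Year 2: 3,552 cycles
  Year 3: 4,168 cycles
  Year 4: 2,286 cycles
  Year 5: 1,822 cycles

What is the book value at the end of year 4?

$95,128

Depreciable base = $370,816 − $51,400 = $319,416.
Rate = $319,416 / 13,309 cycles = $24 per cycle.
Year 1: 1,481 × $24 = $35,544. Book value $335,272.
Year 2: 3,552 × $24 = $85,248. Book value $250,024.
Year 3: 4,168 × $24 = $100,032. Book value $149,992.
Year 4: 2,286 × $24 = $54,864. Book value $95,128.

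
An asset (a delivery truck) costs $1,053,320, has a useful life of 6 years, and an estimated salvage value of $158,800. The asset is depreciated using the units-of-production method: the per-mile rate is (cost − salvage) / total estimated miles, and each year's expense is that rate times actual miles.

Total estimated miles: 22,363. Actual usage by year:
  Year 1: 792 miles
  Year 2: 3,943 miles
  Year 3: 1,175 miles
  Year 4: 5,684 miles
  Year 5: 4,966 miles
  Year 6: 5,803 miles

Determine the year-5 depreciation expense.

Depreciable base = $1,053,320 − $158,800 = $894,520.
Rate = $894,520 / 22,363 miles = $40 per mile.
Year 1: 792 × $40 = $31,680. Book value $1,021,640.
Year 2: 3,943 × $40 = $157,720. Book value $863,920.
Year 3: 1,175 × $40 = $47,000. Book value $816,920.
Year 4: 5,684 × $40 = $227,360. Book value $589,560.
Year 5: 4,966 × $40 = $198,640. Book value $390,920.

$198,640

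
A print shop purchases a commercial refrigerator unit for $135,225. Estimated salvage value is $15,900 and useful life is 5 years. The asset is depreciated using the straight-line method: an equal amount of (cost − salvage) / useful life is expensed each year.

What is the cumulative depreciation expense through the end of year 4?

Depreciable base = $135,225 − $15,900 = $119,325.
Annual expense = $119,325 / 5 = $23,865.
End of year 1: book value $111,360.
End of year 2: book value $87,495.
End of year 3: book value $63,630.
End of year 4: book value $39,765.
Accumulated through year 4 = $135,225 − $39,765 = $95,460.

$95,460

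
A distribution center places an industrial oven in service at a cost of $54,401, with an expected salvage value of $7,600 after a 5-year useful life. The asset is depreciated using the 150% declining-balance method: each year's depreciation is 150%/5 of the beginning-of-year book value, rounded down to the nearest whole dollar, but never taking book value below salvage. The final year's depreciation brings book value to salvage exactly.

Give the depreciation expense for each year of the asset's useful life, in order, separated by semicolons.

Depreciable base = $54,401 − $7,600 = $46,801.
Year 1: ⌊$54,401 × 150%/5⌋ = $16,320. Book value $38,081.
Year 2: ⌊$38,081 × 150%/5⌋ = $11,424. Book value $26,657.
Year 3: ⌊$26,657 × 150%/5⌋ = $7,997. Book value $18,660.
Year 4: ⌊$18,660 × 150%/5⌋ = $5,598. Book value $13,062.
Year 5 (final): $13,062 − $7,600 = $5,462. Book value $7,600.

$16,320; $11,424; $7,997; $5,598; $5,462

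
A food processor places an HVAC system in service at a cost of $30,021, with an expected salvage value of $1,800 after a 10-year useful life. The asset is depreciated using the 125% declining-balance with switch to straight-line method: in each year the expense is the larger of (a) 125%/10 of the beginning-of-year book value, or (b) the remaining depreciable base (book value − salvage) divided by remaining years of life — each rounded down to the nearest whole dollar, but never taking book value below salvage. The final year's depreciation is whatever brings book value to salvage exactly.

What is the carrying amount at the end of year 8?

$7,033

Depreciable base = $30,021 − $1,800 = $28,221.
Year 1: DB = ⌊$30,021 × 125%/10⌋ = $3,752; SL = ⌊$28,221/10⌋ = $2,822 → take DB $3,752. Book value $26,269.
Year 2: DB = ⌊$26,269 × 125%/10⌋ = $3,283; SL = ⌊$24,469/9⌋ = $2,718 → take DB $3,283. Book value $22,986.
Year 3: DB = ⌊$22,986 × 125%/10⌋ = $2,873; SL = ⌊$21,186/8⌋ = $2,648 → take DB $2,873. Book value $20,113.
Year 4: DB = ⌊$20,113 × 125%/10⌋ = $2,514; SL = ⌊$18,313/7⌋ = $2,616 → take SL $2,616. Book value $17,497.
Year 5: DB = ⌊$17,497 × 125%/10⌋ = $2,187; SL = ⌊$15,697/6⌋ = $2,616 → take SL $2,616. Book value $14,881.
Year 6: DB = ⌊$14,881 × 125%/10⌋ = $1,860; SL = ⌊$13,081/5⌋ = $2,616 → take SL $2,616. Book value $12,265.
Year 7: DB = ⌊$12,265 × 125%/10⌋ = $1,533; SL = ⌊$10,465/4⌋ = $2,616 → take SL $2,616. Book value $9,649.
Year 8: DB = ⌊$9,649 × 125%/10⌋ = $1,206; SL = ⌊$7,849/3⌋ = $2,616 → take SL $2,616. Book value $7,033.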